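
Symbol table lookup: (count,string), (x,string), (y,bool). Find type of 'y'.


Lookup 'y' → type bool


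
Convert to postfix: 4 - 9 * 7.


* has higher precedence, evaluate 9*7 first
Postfix: 4 9 7 * -


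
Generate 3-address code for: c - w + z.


Break into single-operator statements:
t1 = c - w
t2 = t1 + z


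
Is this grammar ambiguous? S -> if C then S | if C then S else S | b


dangling else: 'if C then if C then b else b' parses two ways
Ambiguous


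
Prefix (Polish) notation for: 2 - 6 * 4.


'*' binds tighter: tree is (- 2 (* 6 4))
Prefix: - 2 * 6 4


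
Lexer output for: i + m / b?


Scan left to right, longest-match per lexeme
Tokens: ID(i), OP(+), ID(m), OP(/), ID(b)


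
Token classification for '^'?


Pattern: operator symbol
Type: OPERATOR


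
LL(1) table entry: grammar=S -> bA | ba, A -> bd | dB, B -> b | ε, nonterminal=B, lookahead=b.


For [B, b]: 'b' ∈ FIRST(b)
Entry: B -> b


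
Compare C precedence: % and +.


'%' is multiplicative (level 10); '+' is additive (level 9)
Higher level binds tighter
'%' has higher precedence than '+'


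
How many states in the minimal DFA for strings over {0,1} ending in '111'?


Track the longest suffix of input matching a prefix of '111': 4 classes (prefixes of length 0..3)
Minimal DFA: 4 states


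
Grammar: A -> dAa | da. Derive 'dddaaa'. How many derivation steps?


Derivation: A => dAa => ddAaa => dddaaa
Steps: 3


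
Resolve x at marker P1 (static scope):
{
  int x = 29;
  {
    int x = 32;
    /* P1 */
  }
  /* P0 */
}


x declared in the same block as P1
x = 32


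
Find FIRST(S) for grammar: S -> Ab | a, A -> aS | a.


Per alternative of S: FIRST(Ab) = {a}; FIRST(a) = {a}
FIRST(S) = {a}


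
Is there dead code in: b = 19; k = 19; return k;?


b is assigned but never read
Dead: 'b = 19'


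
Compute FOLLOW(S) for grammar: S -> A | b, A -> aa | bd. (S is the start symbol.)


$ ∈ FOLLOW(S). For each A -> αBβ: add FIRST(β)\{ε} to FOLLOW(B); if β nullable, add FOLLOW(A).
FOLLOW(S) = {$}


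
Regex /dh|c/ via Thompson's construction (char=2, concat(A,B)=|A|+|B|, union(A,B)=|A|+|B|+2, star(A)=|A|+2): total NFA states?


Syntax tree has 3 char leaf(s), 1 union(s), 0 star(s)
chars contribute 3×2 = 6; each union adds +2; each star adds +2
Total: 6 + 2 + 0 = 8 states


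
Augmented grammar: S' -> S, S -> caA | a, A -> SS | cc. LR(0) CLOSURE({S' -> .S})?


Start: S' -> .S
For each item with dot before a nonterminal B, add B -> .γ for every B-production
Closure: [S' -> .S, S -> .caA, S -> .a]


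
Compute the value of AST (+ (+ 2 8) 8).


Evaluate inner: (+ 2 8) = 10
Evaluate root: (+ 10 8) = 18
Result: 18


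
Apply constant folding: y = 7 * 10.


7 * 10 = 70 at compile time
Optimized: y = 70


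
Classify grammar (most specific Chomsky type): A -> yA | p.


Right-linear: every RHS is a terminal or a terminal followed by one nonterminal
Classification: Type 3 (Regular)


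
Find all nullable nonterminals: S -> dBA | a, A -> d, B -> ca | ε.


A nonterminal is nullable iff some alternative derives ε (directly, or every symbol in it is nullable)
Nullable: {B}


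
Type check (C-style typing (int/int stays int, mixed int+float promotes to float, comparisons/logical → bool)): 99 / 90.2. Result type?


Operand types: int / float
Rule: mixed int/float promotes to float; int/int stays int
Result type: float


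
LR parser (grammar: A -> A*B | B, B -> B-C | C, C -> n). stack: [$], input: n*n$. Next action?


no handle on stack; shift 'n'
Action: shift


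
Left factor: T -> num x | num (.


Common prefix: 'num'
Factored: T -> num T', T' -> x | (


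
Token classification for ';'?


Pattern: delimiter/punctuation
Type: PUNCTUATION


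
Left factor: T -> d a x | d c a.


Common prefix: 'd'
Factored: T -> d T', T' -> a x | c a


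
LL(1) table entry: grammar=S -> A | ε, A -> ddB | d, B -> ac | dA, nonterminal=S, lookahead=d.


For [S, d]: 'd' ∈ FIRST(A)
Entry: S -> A


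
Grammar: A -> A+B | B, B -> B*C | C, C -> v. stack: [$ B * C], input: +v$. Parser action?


handle 'B*C' on top
Action: reduce (B -> B*C)


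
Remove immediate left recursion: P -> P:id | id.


Left-recursive alternatives: P:id; non-recursive: id
Introduce P': P -> idP', P' -> :idP' | ε


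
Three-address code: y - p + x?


Break into single-operator statements:
t1 = y - p
t2 = t1 + x


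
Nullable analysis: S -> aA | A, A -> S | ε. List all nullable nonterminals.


A nonterminal is nullable iff some alternative derives ε (directly, or every symbol in it is nullable)
Nullable: {A, S}


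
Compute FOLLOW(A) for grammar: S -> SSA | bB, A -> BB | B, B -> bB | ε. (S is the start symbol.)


$ ∈ FOLLOW(S). For each A -> αBβ: add FIRST(β)\{ε} to FOLLOW(B); if β nullable, add FOLLOW(A).
FOLLOW(A) = {$, b}


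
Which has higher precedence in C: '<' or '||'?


'<' is relational (level 7); '||' is logical OR (level 1)
Higher level binds tighter
'<' has higher precedence than '||'


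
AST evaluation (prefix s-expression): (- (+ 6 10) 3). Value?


Evaluate inner: (+ 6 10) = 16
Evaluate root: (- 16 3) = 13
Result: 13


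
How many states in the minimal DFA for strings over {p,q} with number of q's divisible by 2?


Track (count of q) mod 2: states 0..1, accept at 0
Minimal DFA: 2 states


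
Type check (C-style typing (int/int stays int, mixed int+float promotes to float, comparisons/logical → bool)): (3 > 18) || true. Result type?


Operand types: bool || bool
Rule: logical operators take bool operands and yield bool
Result type: bool


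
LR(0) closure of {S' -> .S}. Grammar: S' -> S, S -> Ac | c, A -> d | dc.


Start: S' -> .S
For each item with dot before a nonterminal B, add B -> .γ for every B-production
Closure: [S' -> .S, S -> .Ac, S -> .c, A -> .d, A -> .dc]


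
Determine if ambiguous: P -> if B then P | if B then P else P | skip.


dangling else: 'if B then if B then skip else skip' parses two ways
Ambiguous


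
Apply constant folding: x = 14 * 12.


14 * 12 = 168 at compile time
Optimized: x = 168


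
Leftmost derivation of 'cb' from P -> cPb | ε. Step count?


Derivation: P => cPb => cb
Steps: 2


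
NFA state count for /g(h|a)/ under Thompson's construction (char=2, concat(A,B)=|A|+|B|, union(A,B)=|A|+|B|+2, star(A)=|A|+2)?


Syntax tree has 3 char leaf(s), 1 union(s), 0 star(s)
chars contribute 3×2 = 6; each union adds +2; each star adds +2
Total: 6 + 2 + 0 = 8 states


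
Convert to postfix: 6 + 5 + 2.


Left to right (same or higher precedence on left)
Postfix: 6 5 + 2 +


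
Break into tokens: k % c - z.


Scan left to right, longest-match per lexeme
Tokens: ID(k), OP(%), ID(c), OP(-), ID(z)


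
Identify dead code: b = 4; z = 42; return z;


b is assigned but never read
Dead: 'b = 4'


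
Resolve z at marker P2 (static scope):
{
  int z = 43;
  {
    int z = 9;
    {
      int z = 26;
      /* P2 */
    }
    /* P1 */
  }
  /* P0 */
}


z declared in the same block as P2
z = 26


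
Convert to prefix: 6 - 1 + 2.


left-to-right (same/higher precedence on left): tree is (+ (- 6 1) 2)
Prefix: + - 6 1 2


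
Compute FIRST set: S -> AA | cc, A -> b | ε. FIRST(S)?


Per alternative of S: FIRST(AA) = {b, ε}; FIRST(cc) = {c}
FIRST(S) = {b, c, ε}


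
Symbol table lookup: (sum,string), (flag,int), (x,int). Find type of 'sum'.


Lookup 'sum' → type string


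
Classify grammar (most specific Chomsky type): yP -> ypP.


LHS has context (more than one symbol) and |LHS| ≤ |RHS|
Classification: Type 1 (Context-Sensitive)


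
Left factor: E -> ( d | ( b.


Common prefix: '('
Factored: E -> ( E', E' -> d | b


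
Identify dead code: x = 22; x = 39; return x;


first assignment to x is overwritten before any read
Dead: 'x = 22'


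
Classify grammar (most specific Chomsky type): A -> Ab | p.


Left-linear: every RHS is a terminal or one nonterminal followed by a terminal
Classification: Type 3 (Regular)


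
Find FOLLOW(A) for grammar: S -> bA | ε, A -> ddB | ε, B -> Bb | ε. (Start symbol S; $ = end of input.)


$ ∈ FOLLOW(S). For each A -> αBβ: add FIRST(β)\{ε} to FOLLOW(B); if β nullable, add FOLLOW(A).
FOLLOW(A) = {$}


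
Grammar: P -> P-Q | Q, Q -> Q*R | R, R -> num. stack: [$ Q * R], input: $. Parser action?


handle 'Q*R' on top
Action: reduce (Q -> Q*R)


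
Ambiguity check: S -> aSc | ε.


balanced a^n…c^n: each string has a unique parse
Unambiguous


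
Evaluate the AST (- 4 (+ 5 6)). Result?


Evaluate inner: (+ 5 6) = 11
Evaluate root: (- 4 11) = -7
Result: -7


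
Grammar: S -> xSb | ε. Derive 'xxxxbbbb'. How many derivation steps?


Derivation: S => xSb => xxSbb => xxxSbbb => xxxxSbbbb => xxxxbbbb
Steps: 5


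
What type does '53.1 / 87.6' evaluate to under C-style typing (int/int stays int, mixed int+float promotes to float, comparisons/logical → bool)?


Operand types: float / float
Rule: mixed int/float promotes to float; int/int stays int
Result type: float


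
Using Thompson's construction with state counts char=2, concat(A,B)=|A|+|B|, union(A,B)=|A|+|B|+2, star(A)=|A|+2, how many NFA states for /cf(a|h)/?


Syntax tree has 4 char leaf(s), 1 union(s), 0 star(s)
chars contribute 4×2 = 8; each union adds +2; each star adds +2
Total: 8 + 2 + 0 = 10 states


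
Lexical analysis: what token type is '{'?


Pattern: delimiter/punctuation
Type: PUNCTUATION


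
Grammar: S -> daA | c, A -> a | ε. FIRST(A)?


Per alternative of A: FIRST(a) = {a}; FIRST(ε) = {ε}
FIRST(A) = {a, ε}


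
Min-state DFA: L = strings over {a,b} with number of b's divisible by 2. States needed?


Track (count of b) mod 2: states 0..1, accept at 0
Minimal DFA: 2 states


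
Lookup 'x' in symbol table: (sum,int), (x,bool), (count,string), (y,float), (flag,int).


Lookup 'x' → type bool


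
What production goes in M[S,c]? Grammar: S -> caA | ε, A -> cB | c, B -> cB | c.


For [S, c]: 'c' ∈ FIRST(caA)
Entry: S -> caA


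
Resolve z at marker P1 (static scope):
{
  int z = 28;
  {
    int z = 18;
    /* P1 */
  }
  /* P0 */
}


z declared in the same block as P1
z = 18


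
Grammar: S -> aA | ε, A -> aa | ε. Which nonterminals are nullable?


A nonterminal is nullable iff some alternative derives ε (directly, or every symbol in it is nullable)
Nullable: {A, S}


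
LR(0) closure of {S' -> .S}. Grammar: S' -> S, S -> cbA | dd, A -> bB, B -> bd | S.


Start: S' -> .S
For each item with dot before a nonterminal B, add B -> .γ for every B-production
Closure: [S' -> .S, S -> .cbA, S -> .dd]


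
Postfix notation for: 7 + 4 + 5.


Left to right (same or higher precedence on left)
Postfix: 7 4 + 5 +


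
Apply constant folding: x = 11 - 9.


11 - 9 = 2 at compile time
Optimized: x = 2


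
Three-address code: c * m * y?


Break into single-operator statements:
t1 = c * m
t2 = t1 * y


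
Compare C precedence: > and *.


'*' is multiplicative (level 10); '>' is relational (level 7)
Higher level binds tighter
'*' has higher precedence than '>'


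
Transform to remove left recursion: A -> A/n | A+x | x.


Left-recursive alternatives: A/n, A+x; non-recursive: x
Introduce A': A -> xA', A' -> /nA' | +xA' | ε


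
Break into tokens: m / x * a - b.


Scan left to right, longest-match per lexeme
Tokens: ID(m), OP(/), ID(x), OP(*), ID(a), OP(-), ID(b)


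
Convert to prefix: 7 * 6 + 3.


left-to-right (same/higher precedence on left): tree is (+ (* 7 6) 3)
Prefix: + * 7 6 3


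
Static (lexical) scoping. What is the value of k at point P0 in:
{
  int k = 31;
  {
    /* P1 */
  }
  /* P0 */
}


k declared in the same block as P0
k = 31


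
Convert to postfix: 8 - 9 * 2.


* has higher precedence, evaluate 9*2 first
Postfix: 8 9 2 * -


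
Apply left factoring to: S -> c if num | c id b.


Common prefix: 'c'
Factored: S -> c S', S' -> if num | id b


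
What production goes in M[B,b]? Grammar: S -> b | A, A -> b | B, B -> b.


For [B, b]: 'b' ∈ FIRST(b)
Entry: B -> b


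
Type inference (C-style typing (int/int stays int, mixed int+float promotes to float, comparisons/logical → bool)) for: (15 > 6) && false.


Operand types: bool && bool
Rule: logical operators take bool operands and yield bool
Result type: bool


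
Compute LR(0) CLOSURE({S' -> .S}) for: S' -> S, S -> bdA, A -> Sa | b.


Start: S' -> .S
For each item with dot before a nonterminal B, add B -> .γ for every B-production
Closure: [S' -> .S, S -> .bdA]


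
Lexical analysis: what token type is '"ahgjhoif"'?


Pattern: double-quoted sequence
Type: STRING_LITERAL


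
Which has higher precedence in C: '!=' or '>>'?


'>>' is shift (level 8); '!=' is equality (level 6)
Higher level binds tighter
'>>' has higher precedence than '!='


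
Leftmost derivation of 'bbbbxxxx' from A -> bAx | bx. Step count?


Derivation: A => bAx => bbAxx => bbbAxxx => bbbbxxxx
Steps: 4


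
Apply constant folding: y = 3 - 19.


3 - 19 = -16 at compile time
Optimized: y = -16


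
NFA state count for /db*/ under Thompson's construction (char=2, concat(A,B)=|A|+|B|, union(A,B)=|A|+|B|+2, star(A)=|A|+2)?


Syntax tree has 2 char leaf(s), 0 union(s), 1 star(s)
chars contribute 2×2 = 4; each union adds +2; each star adds +2
Total: 4 + 0 + 2 = 6 states


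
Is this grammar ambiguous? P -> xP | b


right-linear, alternatives start with distinct terminals 'x' vs 'b': unique leftmost derivation
Unambiguous


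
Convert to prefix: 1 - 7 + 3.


left-to-right (same/higher precedence on left): tree is (+ (- 1 7) 3)
Prefix: + - 1 7 3


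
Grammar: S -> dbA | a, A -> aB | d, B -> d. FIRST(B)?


Per alternative of B: FIRST(d) = {d}
FIRST(B) = {d}


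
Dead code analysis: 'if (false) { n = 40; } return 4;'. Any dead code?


condition is constant false, so the whole block is unreachable
Dead: 'if (false) { n = 40; }'


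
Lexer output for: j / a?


Scan left to right, longest-match per lexeme
Tokens: ID(j), OP(/), ID(a)


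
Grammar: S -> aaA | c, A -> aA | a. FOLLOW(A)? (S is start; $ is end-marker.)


$ ∈ FOLLOW(S). For each A -> αBβ: add FIRST(β)\{ε} to FOLLOW(B); if β nullable, add FOLLOW(A).
FOLLOW(A) = {$}


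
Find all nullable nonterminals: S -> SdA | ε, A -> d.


A nonterminal is nullable iff some alternative derives ε (directly, or every symbol in it is nullable)
Nullable: {S}


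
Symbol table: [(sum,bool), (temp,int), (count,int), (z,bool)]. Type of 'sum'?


Lookup 'sum' → type bool


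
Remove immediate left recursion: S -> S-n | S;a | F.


Left-recursive alternatives: S-n, S;a; non-recursive: F
Introduce S': S -> FS', S' -> -nS' | ;aS' | ε


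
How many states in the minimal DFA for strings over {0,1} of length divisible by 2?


Track length mod 2: states 0..1, accept at 0
Minimal DFA: 2 states


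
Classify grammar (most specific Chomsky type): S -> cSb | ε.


Single nonterminal LHS, but c^n b^n is not regular
Classification: Type 2 (Context-Free)


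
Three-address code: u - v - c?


Break into single-operator statements:
t1 = u - v
t2 = t1 - c


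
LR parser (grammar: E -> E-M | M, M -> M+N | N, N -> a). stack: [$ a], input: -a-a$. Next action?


'a' on top is the handle for N -> a
Action: reduce (N -> a)


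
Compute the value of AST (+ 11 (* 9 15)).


Evaluate inner: (* 9 15) = 135
Evaluate root: (+ 11 135) = 146
Result: 146


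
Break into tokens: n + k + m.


Scan left to right, longest-match per lexeme
Tokens: ID(n), OP(+), ID(k), OP(+), ID(m)


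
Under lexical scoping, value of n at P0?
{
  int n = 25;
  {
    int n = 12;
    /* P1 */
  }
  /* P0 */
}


n declared in the same block as P0
n = 25


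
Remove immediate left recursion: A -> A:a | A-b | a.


Left-recursive alternatives: A:a, A-b; non-recursive: a
Introduce A': A -> aA', A' -> :aA' | -bA' | ε


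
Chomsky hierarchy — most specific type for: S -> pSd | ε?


Single nonterminal LHS, but p^n d^n is not regular
Classification: Type 2 (Context-Free)


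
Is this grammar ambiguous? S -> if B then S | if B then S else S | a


dangling else: 'if B then if B then a else a' parses two ways
Ambiguous


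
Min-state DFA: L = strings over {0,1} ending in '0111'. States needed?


Track the longest suffix of input matching a prefix of '0111': 5 classes (prefixes of length 0..4)
Minimal DFA: 5 states


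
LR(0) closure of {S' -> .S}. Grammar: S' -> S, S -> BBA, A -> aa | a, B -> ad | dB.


Start: S' -> .S
For each item with dot before a nonterminal B, add B -> .γ for every B-production
Closure: [S' -> .S, S -> .BBA, B -> .ad, B -> .dB]


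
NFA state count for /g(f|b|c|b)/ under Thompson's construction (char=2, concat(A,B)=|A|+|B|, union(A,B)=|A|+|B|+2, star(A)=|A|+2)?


Syntax tree has 5 char leaf(s), 3 union(s), 0 star(s)
chars contribute 5×2 = 10; each union adds +2; each star adds +2
Total: 10 + 6 + 0 = 16 states


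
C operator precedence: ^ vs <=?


'<=' is relational (level 7); '^' is bitwise XOR (level 4)
Higher level binds tighter
'<=' has higher precedence than '^'


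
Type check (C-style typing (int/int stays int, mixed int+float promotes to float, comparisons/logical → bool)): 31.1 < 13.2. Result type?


Operand types: float < float
Rule: comparison yields bool
Result type: bool


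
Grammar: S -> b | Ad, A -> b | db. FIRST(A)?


Per alternative of A: FIRST(b) = {b}; FIRST(db) = {d}
FIRST(A) = {b, d}


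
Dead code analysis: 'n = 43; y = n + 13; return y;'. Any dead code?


n is read by y's definition; y is returned
No dead code


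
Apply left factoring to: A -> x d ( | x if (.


Common prefix: 'x'
Factored: A -> x A', A' -> d ( | if (


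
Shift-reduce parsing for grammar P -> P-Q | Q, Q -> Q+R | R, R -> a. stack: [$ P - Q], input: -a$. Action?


handle 'P-Q' on top; lookahead ∈ FOLLOW(P) = {-, $}
Action: reduce (P -> P-Q)


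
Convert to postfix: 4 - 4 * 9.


* has higher precedence, evaluate 4*9 first
Postfix: 4 4 9 * -


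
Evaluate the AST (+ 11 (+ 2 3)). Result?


Evaluate inner: (+ 2 3) = 5
Evaluate root: (+ 11 5) = 16
Result: 16


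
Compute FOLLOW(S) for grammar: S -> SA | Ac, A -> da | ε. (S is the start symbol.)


$ ∈ FOLLOW(S). For each A -> αBβ: add FIRST(β)\{ε} to FOLLOW(B); if β nullable, add FOLLOW(A).
FOLLOW(S) = {$, d}


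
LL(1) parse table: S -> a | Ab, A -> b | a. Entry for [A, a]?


For [A, a]: 'a' ∈ FIRST(a)
Entry: A -> a


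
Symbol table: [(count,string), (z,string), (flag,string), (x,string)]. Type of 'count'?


Lookup 'count' → type string


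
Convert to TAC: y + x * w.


Break into single-operator statements:
t1 = x * w
t2 = y + t1


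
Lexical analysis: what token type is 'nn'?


Pattern: letter/underscore followed by alphanumerics, not a keyword
Type: IDENTIFIER


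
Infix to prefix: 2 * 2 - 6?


left-to-right (same/higher precedence on left): tree is (- (* 2 2) 6)
Prefix: - * 2 2 6


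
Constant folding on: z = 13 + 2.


13 + 2 = 15 at compile time
Optimized: z = 15


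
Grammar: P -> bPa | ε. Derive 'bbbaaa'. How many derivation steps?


Derivation: P => bPa => bbPaa => bbbPaaa => bbbaaa
Steps: 4


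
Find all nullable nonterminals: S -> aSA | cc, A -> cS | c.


A nonterminal is nullable iff some alternative derives ε (directly, or every symbol in it is nullable)
Nullable: {}


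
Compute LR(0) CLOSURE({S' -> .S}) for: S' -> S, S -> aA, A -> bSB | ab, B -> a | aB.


Start: S' -> .S
For each item with dot before a nonterminal B, add B -> .γ for every B-production
Closure: [S' -> .S, S -> .aA]


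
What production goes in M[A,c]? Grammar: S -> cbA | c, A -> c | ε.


For [A, c]: 'c' ∈ FIRST(c)
Entry: A -> c


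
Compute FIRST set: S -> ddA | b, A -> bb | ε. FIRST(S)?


Per alternative of S: FIRST(ddA) = {d}; FIRST(b) = {b}
FIRST(S) = {b, d}


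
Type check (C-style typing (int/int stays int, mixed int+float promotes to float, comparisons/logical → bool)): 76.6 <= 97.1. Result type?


Operand types: float <= float
Rule: comparison yields bool
Result type: bool


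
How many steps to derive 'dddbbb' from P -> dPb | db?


Derivation: P => dPb => ddPbb => dddbbb
Steps: 3


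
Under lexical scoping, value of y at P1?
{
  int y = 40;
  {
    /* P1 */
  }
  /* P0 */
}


P1's block does not declare y; resolves to the enclosing declaration at depth 0
y = 40


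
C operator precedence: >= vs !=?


'>=' is relational (level 7); '!=' is equality (level 6)
Higher level binds tighter
'>=' has higher precedence than '!='


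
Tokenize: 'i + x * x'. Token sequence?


Scan left to right, longest-match per lexeme
Tokens: ID(i), OP(+), ID(x), OP(*), ID(x)


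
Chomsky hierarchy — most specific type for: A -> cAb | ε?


Single nonterminal LHS, but c^n b^n is not regular
Classification: Type 2 (Context-Free)


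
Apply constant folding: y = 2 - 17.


2 - 17 = -15 at compile time
Optimized: y = -15


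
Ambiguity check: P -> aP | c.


right-linear, alternatives start with distinct terminals 'a' vs 'c': unique leftmost derivation
Unambiguous


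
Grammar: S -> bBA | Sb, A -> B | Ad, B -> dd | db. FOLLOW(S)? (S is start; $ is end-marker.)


$ ∈ FOLLOW(S). For each A -> αBβ: add FIRST(β)\{ε} to FOLLOW(B); if β nullable, add FOLLOW(A).
FOLLOW(S) = {$, b}


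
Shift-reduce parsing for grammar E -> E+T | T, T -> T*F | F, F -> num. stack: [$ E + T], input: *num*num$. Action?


'*' can extend T; shift to build T -> T*F
Action: shift


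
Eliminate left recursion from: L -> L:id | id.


Left-recursive alternatives: L:id; non-recursive: id
Introduce L': L -> idL', L' -> :idL' | ε


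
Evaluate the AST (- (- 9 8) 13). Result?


Evaluate inner: (- 9 8) = 1
Evaluate root: (- 1 13) = -12
Result: -12


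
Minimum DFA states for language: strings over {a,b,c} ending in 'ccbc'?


Track the longest suffix of input matching a prefix of 'ccbc': 5 classes (prefixes of length 0..4)
Minimal DFA: 5 states


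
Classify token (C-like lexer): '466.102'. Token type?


Pattern: digits with a decimal point
Type: FLOAT_LITERAL


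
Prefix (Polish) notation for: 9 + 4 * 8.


'*' binds tighter: tree is (+ 9 (* 4 8))
Prefix: + 9 * 4 8


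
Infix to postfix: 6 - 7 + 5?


Left to right (same or higher precedence on left)
Postfix: 6 7 - 5 +


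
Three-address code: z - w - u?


Break into single-operator statements:
t1 = z - w
t2 = t1 - u


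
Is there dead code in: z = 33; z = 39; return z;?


first assignment to z is overwritten before any read
Dead: 'z = 33'


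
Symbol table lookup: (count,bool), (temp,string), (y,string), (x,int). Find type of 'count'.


Lookup 'count' → type bool


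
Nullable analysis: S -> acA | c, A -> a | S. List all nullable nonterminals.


A nonterminal is nullable iff some alternative derives ε (directly, or every symbol in it is nullable)
Nullable: {}


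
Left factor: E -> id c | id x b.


Common prefix: 'id'
Factored: E -> id E', E' -> c | x b


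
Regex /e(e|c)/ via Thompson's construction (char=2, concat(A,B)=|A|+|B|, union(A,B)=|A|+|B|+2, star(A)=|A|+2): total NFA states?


Syntax tree has 3 char leaf(s), 1 union(s), 0 star(s)
chars contribute 3×2 = 6; each union adds +2; each star adds +2
Total: 6 + 2 + 0 = 8 states


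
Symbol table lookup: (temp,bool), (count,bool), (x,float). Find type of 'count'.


Lookup 'count' → type bool


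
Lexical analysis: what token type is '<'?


Pattern: operator symbol
Type: OPERATOR


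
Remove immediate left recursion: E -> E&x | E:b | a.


Left-recursive alternatives: E&x, E:b; non-recursive: a
Introduce E': E -> aE', E' -> &xE' | :bE' | ε


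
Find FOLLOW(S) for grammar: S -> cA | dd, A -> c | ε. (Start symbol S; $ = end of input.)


$ ∈ FOLLOW(S). For each A -> αBβ: add FIRST(β)\{ε} to FOLLOW(B); if β nullable, add FOLLOW(A).
FOLLOW(S) = {$}


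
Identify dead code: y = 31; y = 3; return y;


first assignment to y is overwritten before any read
Dead: 'y = 31'


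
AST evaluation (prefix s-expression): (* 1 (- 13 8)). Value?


Evaluate inner: (- 13 8) = 5
Evaluate root: (* 1 5) = 5
Result: 5


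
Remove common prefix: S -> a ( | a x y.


Common prefix: 'a'
Factored: S -> a S', S' -> ( | x y


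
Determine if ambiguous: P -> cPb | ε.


balanced c^n…b^n: each string has a unique parse
Unambiguous


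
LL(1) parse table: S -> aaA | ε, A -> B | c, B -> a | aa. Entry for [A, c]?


For [A, c]: 'c' ∈ FIRST(c)
Entry: A -> c


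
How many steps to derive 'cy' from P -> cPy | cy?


Derivation: P => cy
Steps: 1


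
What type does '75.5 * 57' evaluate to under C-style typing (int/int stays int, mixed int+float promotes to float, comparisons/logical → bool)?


Operand types: float * int
Rule: mixed int/float promotes to float; int/int stays int
Result type: float


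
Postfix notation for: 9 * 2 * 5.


Left to right (same or higher precedence on left)
Postfix: 9 2 * 5 *


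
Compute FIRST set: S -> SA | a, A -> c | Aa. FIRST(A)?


Per alternative of A: FIRST(c) = {c}; FIRST(Aa) = {c}
FIRST(A) = {c}


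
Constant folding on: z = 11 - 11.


11 - 11 = 0 at compile time
Optimized: z = 0


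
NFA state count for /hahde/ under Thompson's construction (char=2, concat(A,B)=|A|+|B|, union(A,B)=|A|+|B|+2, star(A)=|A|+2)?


Syntax tree has 5 char leaf(s), 0 union(s), 0 star(s)
chars contribute 5×2 = 10; each union adds +2; each star adds +2
Total: 10 + 0 + 0 = 10 states


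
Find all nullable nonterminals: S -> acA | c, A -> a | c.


A nonterminal is nullable iff some alternative derives ε (directly, or every symbol in it is nullable)
Nullable: {}


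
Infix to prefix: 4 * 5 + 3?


left-to-right (same/higher precedence on left): tree is (+ (* 4 5) 3)
Prefix: + * 4 5 3


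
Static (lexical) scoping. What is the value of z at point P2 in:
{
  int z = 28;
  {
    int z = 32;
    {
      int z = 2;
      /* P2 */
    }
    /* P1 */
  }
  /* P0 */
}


z declared in the same block as P2
z = 2


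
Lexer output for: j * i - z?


Scan left to right, longest-match per lexeme
Tokens: ID(j), OP(*), ID(i), OP(-), ID(z)


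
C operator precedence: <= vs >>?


'>>' is shift (level 8); '<=' is relational (level 7)
Higher level binds tighter
'>>' has higher precedence than '<='


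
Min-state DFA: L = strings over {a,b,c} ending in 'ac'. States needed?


Track the longest suffix of input matching a prefix of 'ac': 3 classes (prefixes of length 0..2)
Minimal DFA: 3 states


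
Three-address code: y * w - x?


Break into single-operator statements:
t1 = y * w
t2 = t1 - x


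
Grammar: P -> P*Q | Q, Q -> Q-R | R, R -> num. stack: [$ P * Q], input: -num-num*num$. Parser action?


'-' can extend Q; shift to build Q -> Q-R
Action: shift


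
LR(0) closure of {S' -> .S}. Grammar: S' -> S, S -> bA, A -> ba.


Start: S' -> .S
For each item with dot before a nonterminal B, add B -> .γ for every B-production
Closure: [S' -> .S, S -> .bA]


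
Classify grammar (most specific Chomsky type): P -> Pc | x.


Left-linear: every RHS is a terminal or one nonterminal followed by a terminal
Classification: Type 3 (Regular)


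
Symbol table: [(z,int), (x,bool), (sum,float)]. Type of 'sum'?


Lookup 'sum' → type float


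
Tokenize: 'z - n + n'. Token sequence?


Scan left to right, longest-match per lexeme
Tokens: ID(z), OP(-), ID(n), OP(+), ID(n)


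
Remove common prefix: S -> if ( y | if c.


Common prefix: 'if'
Factored: S -> if S', S' -> ( y | c


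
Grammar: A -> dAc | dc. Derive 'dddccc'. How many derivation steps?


Derivation: A => dAc => ddAcc => dddccc
Steps: 3


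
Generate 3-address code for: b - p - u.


Break into single-operator statements:
t1 = b - p
t2 = t1 - u


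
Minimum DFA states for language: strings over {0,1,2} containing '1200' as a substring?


KMP-style automaton: 4 progress states + 1 absorbing accept = 5
Minimal DFA: 5 states


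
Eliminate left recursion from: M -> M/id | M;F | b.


Left-recursive alternatives: M/id, M;F; non-recursive: b
Introduce M': M -> bM', M' -> /idM' | ;FM' | ε


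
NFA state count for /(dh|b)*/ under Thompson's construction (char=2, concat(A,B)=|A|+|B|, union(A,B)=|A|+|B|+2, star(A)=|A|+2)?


Syntax tree has 3 char leaf(s), 1 union(s), 1 star(s)
chars contribute 3×2 = 6; each union adds +2; each star adds +2
Total: 6 + 2 + 2 = 10 states


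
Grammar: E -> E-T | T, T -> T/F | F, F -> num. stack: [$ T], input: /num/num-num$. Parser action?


shift '/' to continue T -> T/F
Action: shift


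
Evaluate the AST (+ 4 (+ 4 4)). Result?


Evaluate inner: (+ 4 4) = 8
Evaluate root: (+ 4 8) = 12
Result: 12


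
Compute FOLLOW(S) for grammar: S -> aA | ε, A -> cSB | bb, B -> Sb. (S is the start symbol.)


$ ∈ FOLLOW(S). For each A -> αBβ: add FIRST(β)\{ε} to FOLLOW(B); if β nullable, add FOLLOW(A).
FOLLOW(S) = {$, a, b}


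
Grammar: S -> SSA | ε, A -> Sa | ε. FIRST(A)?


Per alternative of A: FIRST(Sa) = {a}; FIRST(ε) = {ε}
FIRST(A) = {a, ε}


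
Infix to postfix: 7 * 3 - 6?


Left to right (same or higher precedence on left)
Postfix: 7 3 * 6 -


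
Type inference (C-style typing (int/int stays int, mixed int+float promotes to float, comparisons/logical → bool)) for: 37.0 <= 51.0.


Operand types: float <= float
Rule: comparison yields bool
Result type: bool


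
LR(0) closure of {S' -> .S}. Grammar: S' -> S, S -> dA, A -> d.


Start: S' -> .S
For each item with dot before a nonterminal B, add B -> .γ for every B-production
Closure: [S' -> .S, S -> .dA]


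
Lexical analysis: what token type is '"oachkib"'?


Pattern: double-quoted sequence
Type: STRING_LITERAL


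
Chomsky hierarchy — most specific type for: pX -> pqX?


LHS has context (more than one symbol) and |LHS| ≤ |RHS|
Classification: Type 1 (Context-Sensitive)


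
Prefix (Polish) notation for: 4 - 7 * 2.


'*' binds tighter: tree is (- 4 (* 7 2))
Prefix: - 4 * 7 2


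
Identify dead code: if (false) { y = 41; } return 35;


condition is constant false, so the whole block is unreachable
Dead: 'if (false) { y = 41; }'


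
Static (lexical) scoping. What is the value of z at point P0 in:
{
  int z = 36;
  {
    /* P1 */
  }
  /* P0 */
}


z declared in the same block as P0
z = 36


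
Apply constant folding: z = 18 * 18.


18 * 18 = 324 at compile time
Optimized: z = 324


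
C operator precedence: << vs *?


'*' is multiplicative (level 10); '<<' is shift (level 8)
Higher level binds tighter
'*' has higher precedence than '<<'


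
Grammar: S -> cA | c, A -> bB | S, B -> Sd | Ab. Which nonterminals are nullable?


A nonterminal is nullable iff some alternative derives ε (directly, or every symbol in it is nullable)
Nullable: {}


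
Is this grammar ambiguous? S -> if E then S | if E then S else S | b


dangling else: 'if E then if E then b else b' parses two ways
Ambiguous


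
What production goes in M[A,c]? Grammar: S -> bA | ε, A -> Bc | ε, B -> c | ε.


For [A, c]: 'c' ∈ FIRST(Bc)
Entry: A -> Bc


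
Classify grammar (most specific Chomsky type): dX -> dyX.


LHS has context (more than one symbol) and |LHS| ≤ |RHS|
Classification: Type 1 (Context-Sensitive)


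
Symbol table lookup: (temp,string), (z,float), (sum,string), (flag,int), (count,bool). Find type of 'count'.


Lookup 'count' → type bool


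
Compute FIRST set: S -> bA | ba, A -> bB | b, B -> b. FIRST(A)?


Per alternative of A: FIRST(bB) = {b}; FIRST(b) = {b}
FIRST(A) = {b}


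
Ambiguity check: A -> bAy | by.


balanced b^n…y^n: each string has a unique parse
Unambiguous


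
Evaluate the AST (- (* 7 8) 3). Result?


Evaluate inner: (* 7 8) = 56
Evaluate root: (- 56 3) = 53
Result: 53


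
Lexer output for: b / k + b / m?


Scan left to right, longest-match per lexeme
Tokens: ID(b), OP(/), ID(k), OP(+), ID(b), OP(/), ID(m)


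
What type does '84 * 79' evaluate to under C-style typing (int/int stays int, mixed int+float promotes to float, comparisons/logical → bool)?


Operand types: int * int
Rule: mixed int/float promotes to float; int/int stays int
Result type: int


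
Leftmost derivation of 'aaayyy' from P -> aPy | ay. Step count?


Derivation: P => aPy => aaPyy => aaayyy
Steps: 3


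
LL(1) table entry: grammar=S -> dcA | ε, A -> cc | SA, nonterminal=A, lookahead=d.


For [A, d]: 'd' ∈ FIRST(SA)
Entry: A -> SA


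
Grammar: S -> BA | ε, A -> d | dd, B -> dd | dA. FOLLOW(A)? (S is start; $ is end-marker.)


$ ∈ FOLLOW(S). For each A -> αBβ: add FIRST(β)\{ε} to FOLLOW(B); if β nullable, add FOLLOW(A).
FOLLOW(A) = {$, d}


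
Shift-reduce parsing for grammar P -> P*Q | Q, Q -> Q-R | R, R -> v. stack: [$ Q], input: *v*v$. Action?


lookahead ∉ {-} so Q won't extend; reduce P -> Q
Action: reduce (P -> Q)


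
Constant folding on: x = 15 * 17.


15 * 17 = 255 at compile time
Optimized: x = 255


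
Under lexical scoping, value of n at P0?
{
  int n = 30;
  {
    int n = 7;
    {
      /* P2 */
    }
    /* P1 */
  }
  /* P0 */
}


n declared in the same block as P0
n = 30


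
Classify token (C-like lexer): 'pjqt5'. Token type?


Pattern: letter/underscore followed by alphanumerics, not a keyword
Type: IDENTIFIER


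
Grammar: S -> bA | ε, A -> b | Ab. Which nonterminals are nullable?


A nonterminal is nullable iff some alternative derives ε (directly, or every symbol in it is nullable)
Nullable: {S}


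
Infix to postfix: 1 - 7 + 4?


Left to right (same or higher precedence on left)
Postfix: 1 7 - 4 +


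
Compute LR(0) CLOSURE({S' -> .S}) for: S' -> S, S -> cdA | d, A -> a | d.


Start: S' -> .S
For each item with dot before a nonterminal B, add B -> .γ for every B-production
Closure: [S' -> .S, S -> .cdA, S -> .d]


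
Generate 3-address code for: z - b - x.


Break into single-operator statements:
t1 = z - b
t2 = t1 - x


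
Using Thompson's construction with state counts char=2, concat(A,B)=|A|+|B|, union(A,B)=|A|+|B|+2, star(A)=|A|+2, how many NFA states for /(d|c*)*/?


Syntax tree has 2 char leaf(s), 1 union(s), 2 star(s)
chars contribute 2×2 = 4; each union adds +2; each star adds +2
Total: 4 + 2 + 4 = 10 states


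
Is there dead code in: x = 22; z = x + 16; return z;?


x is read by z's definition; z is returned
No dead code


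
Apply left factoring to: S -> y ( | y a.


Common prefix: 'y'
Factored: S -> y S', S' -> ( | a


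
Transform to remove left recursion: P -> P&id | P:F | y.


Left-recursive alternatives: P&id, P:F; non-recursive: y
Introduce P': P -> yP', P' -> &idP' | :FP' | ε


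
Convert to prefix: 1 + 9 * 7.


'*' binds tighter: tree is (+ 1 (* 9 7))
Prefix: + 1 * 9 7


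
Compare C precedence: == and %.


'%' is multiplicative (level 10); '==' is equality (level 6)
Higher level binds tighter
'%' has higher precedence than '=='


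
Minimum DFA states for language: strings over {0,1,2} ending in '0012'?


Track the longest suffix of input matching a prefix of '0012': 5 classes (prefixes of length 0..4)
Minimal DFA: 5 states


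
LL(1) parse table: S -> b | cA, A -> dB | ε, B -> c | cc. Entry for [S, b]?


For [S, b]: 'b' ∈ FIRST(b)
Entry: S -> b


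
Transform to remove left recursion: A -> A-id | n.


Left-recursive alternatives: A-id; non-recursive: n
Introduce A': A -> nA', A' -> -idA' | ε


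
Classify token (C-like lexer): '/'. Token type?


Pattern: operator symbol
Type: OPERATOR


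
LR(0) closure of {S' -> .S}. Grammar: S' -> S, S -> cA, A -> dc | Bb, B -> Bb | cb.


Start: S' -> .S
For each item with dot before a nonterminal B, add B -> .γ for every B-production
Closure: [S' -> .S, S -> .cA]


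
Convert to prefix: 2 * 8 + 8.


left-to-right (same/higher precedence on left): tree is (+ (* 2 8) 8)
Prefix: + * 2 8 8


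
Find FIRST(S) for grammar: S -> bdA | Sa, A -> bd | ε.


Per alternative of S: FIRST(bdA) = {b}; FIRST(Sa) = {b}
FIRST(S) = {b}


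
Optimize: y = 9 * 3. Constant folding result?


9 * 3 = 27 at compile time
Optimized: y = 27


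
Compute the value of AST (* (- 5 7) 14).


Evaluate inner: (- 5 7) = -2
Evaluate root: (* -2 14) = -28
Result: -28


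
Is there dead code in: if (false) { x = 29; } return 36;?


condition is constant false, so the whole block is unreachable
Dead: 'if (false) { x = 29; }'


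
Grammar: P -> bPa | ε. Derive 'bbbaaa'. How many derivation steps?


Derivation: P => bPa => bbPaa => bbbPaaa => bbbaaa
Steps: 4


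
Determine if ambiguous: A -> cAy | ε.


balanced c^n…y^n: each string has a unique parse
Unambiguous


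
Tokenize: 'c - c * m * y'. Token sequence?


Scan left to right, longest-match per lexeme
Tokens: ID(c), OP(-), ID(c), OP(*), ID(m), OP(*), ID(y)


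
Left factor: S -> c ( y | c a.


Common prefix: 'c'
Factored: S -> c S', S' -> ( y | a


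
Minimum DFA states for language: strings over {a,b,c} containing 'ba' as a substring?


KMP-style automaton: 2 progress states + 1 absorbing accept = 3
Minimal DFA: 3 states


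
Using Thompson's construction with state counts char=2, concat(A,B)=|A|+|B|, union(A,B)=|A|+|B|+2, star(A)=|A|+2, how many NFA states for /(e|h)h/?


Syntax tree has 3 char leaf(s), 1 union(s), 0 star(s)
chars contribute 3×2 = 6; each union adds +2; each star adds +2
Total: 6 + 2 + 0 = 8 states


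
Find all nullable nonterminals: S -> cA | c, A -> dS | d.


A nonterminal is nullable iff some alternative derives ε (directly, or every symbol in it is nullable)
Nullable: {}


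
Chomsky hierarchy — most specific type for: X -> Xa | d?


Left-linear: every RHS is a terminal or one nonterminal followed by a terminal
Classification: Type 3 (Regular)


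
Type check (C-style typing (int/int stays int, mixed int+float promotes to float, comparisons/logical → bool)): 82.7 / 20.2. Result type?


Operand types: float / float
Rule: mixed int/float promotes to float; int/int stays int
Result type: float


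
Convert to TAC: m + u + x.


Break into single-operator statements:
t1 = m + u
t2 = t1 + x


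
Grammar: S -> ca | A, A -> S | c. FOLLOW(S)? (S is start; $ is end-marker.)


$ ∈ FOLLOW(S). For each A -> αBβ: add FIRST(β)\{ε} to FOLLOW(B); if β nullable, add FOLLOW(A).
FOLLOW(S) = {$}


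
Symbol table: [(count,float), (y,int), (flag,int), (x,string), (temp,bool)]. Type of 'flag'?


Lookup 'flag' → type int


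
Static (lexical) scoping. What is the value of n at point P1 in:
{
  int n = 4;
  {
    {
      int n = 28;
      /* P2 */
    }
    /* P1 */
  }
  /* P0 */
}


P1's block does not declare n; resolves to the enclosing declaration at depth 0
n = 4


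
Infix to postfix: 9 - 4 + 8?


Left to right (same or higher precedence on left)
Postfix: 9 4 - 8 +
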